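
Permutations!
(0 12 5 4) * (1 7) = (0 12 5 4)(1 7) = [12, 7, 2, 3, 0, 4, 6, 1, 8, 9, 10, 11, 5]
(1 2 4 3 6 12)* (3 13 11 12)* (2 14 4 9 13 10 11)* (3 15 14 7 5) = (1 7 5 3 6 15 14 4 10 11 12)(2 9 13) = [0, 7, 9, 6, 10, 3, 15, 5, 8, 13, 11, 12, 1, 2, 4, 14]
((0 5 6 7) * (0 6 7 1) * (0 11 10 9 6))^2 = (0 7 5)(1 10 6 11 9)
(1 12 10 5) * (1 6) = (1 12 10 5 6) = [0, 12, 2, 3, 4, 6, 1, 7, 8, 9, 5, 11, 10]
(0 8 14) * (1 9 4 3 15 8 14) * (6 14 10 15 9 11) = (0 10 15 8 1 11 6 14)(3 9 4) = [10, 11, 2, 9, 3, 5, 14, 7, 1, 4, 15, 6, 12, 13, 0, 8]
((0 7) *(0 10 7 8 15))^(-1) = (0 15 8)(7 10) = ((0 8 15)(7 10))^(-1)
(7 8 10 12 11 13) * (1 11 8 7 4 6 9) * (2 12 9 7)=[0, 11, 12, 3, 6, 5, 7, 2, 10, 1, 9, 13, 8, 4]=(1 11 13 4 6 7 2 12 8 10 9)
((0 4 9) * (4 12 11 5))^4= ((0 12 11 5 4 9))^4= (0 4 11)(5 12 9)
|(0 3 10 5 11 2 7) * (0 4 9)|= |(0 3 10 5 11 2 7 4 9)|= 9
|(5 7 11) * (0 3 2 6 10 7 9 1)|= |(0 3 2 6 10 7 11 5 9 1)|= 10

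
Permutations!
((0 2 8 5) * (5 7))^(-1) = (0 5 7 8 2)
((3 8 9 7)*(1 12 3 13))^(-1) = ((1 12 3 8 9 7 13))^(-1) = (1 13 7 9 8 3 12)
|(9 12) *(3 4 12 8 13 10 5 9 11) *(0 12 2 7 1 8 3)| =30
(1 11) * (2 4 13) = (1 11)(2 4 13) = [0, 11, 4, 3, 13, 5, 6, 7, 8, 9, 10, 1, 12, 2]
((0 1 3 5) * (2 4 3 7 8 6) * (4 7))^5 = (2 7 8 6)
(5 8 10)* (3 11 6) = [0, 1, 2, 11, 4, 8, 3, 7, 10, 9, 5, 6] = (3 11 6)(5 8 10)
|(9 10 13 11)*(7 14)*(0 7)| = |(0 7 14)(9 10 13 11)| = 12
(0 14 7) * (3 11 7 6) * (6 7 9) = [14, 1, 2, 11, 4, 5, 3, 0, 8, 6, 10, 9, 12, 13, 7] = (0 14 7)(3 11 9 6)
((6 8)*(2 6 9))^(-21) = (2 9 8 6)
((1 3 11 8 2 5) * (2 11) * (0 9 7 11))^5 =(11)(1 3 2 5)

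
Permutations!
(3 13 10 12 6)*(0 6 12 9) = (0 6 3 13 10 9) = [6, 1, 2, 13, 4, 5, 3, 7, 8, 0, 9, 11, 12, 10]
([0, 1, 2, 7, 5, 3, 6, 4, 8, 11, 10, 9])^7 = (3 5 4 7)(9 11)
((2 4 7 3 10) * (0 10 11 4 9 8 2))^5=(0 10)(2 8 9)(3 11 4 7)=((0 10)(2 9 8)(3 11 4 7))^5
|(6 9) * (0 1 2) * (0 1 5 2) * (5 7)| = 10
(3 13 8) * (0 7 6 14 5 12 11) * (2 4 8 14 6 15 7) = (0 2 4 8 3 13 14 5 12 11)(7 15) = [2, 1, 4, 13, 8, 12, 6, 15, 3, 9, 10, 0, 11, 14, 5, 7]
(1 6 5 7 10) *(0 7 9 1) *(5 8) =(0 7 10)(1 6 8 5 9) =[7, 6, 2, 3, 4, 9, 8, 10, 5, 1, 0]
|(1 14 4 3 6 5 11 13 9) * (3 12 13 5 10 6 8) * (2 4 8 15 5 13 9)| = |(1 14 8 3 15 5 11 13 2 4 12 9)(6 10)| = 12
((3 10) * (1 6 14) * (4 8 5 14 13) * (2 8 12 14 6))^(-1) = (1 14 12 4 13 6 5 8 2)(3 10)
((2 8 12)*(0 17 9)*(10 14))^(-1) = ((0 17 9)(2 8 12)(10 14))^(-1) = (0 9 17)(2 12 8)(10 14)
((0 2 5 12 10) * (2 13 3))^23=((0 13 3 2 5 12 10))^23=(0 3 5 10 13 2 12)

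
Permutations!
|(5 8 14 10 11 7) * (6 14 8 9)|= 7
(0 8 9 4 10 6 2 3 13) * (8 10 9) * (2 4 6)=(0 10 2 3 13)(4 9 6)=[10, 1, 3, 13, 9, 5, 4, 7, 8, 6, 2, 11, 12, 0]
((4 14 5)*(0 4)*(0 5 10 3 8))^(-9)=(0 10)(3 4)(8 14)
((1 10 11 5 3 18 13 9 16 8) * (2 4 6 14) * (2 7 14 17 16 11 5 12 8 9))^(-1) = (1 8 12 11 9 16 17 6 4 2 13 18 3 5 10)(7 14)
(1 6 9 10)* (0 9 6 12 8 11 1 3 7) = (0 9 10 3 7)(1 12 8 11) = [9, 12, 2, 7, 4, 5, 6, 0, 11, 10, 3, 1, 8]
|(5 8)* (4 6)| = 2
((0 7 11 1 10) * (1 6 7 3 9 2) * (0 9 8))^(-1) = (0 8 3)(1 2 9 10)(6 11 7) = ((0 3 8)(1 10 9 2)(6 7 11))^(-1)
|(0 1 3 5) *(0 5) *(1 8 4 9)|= |(0 8 4 9 1 3)|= 6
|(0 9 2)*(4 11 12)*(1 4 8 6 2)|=9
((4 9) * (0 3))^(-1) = ((0 3)(4 9))^(-1) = (0 3)(4 9)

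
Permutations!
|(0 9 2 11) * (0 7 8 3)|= |(0 9 2 11 7 8 3)|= 7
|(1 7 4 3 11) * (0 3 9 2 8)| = 9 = |(0 3 11 1 7 4 9 2 8)|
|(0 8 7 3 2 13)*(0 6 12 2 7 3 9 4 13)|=10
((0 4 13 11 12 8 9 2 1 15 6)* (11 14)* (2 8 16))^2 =(0 13 11 16 1 6 4 14 12 2 15)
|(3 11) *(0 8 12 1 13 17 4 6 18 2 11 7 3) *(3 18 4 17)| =|(0 8 12 1 13 3 7 18 2 11)(4 6)| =10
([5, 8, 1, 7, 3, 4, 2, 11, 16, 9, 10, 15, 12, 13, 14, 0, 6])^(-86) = (0 11 3 5 15 7 4)(1 2 6 16 8)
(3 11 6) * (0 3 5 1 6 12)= (0 3 11 12)(1 6 5)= [3, 6, 2, 11, 4, 1, 5, 7, 8, 9, 10, 12, 0]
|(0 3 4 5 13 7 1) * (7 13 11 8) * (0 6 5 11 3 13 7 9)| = 11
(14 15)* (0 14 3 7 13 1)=(0 14 15 3 7 13 1)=[14, 0, 2, 7, 4, 5, 6, 13, 8, 9, 10, 11, 12, 1, 15, 3]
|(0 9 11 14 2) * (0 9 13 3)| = 12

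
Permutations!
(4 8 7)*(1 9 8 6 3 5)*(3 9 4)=(1 4 6 9 8 7 3 5)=[0, 4, 2, 5, 6, 1, 9, 3, 7, 8]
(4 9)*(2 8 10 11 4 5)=(2 8 10 11 4 9 5)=[0, 1, 8, 3, 9, 2, 6, 7, 10, 5, 11, 4]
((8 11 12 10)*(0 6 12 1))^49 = ((0 6 12 10 8 11 1))^49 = (12)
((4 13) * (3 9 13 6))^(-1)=(3 6 4 13 9)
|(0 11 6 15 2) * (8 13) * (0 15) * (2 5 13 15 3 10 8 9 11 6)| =18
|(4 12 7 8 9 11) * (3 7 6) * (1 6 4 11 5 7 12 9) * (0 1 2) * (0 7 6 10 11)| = |(0 1 10 11)(2 7 8)(3 12 4 9 5 6)| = 12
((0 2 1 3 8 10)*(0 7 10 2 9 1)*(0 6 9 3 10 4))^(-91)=((0 3 8 2 6 9 1 10 7 4))^(-91)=(0 4 7 10 1 9 6 2 8 3)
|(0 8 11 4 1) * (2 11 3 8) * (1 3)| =7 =|(0 2 11 4 3 8 1)|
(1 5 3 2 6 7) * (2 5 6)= (1 6 7)(3 5)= [0, 6, 2, 5, 4, 3, 7, 1]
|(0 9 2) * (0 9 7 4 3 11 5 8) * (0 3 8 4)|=10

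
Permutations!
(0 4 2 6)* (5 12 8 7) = [4, 1, 6, 3, 2, 12, 0, 5, 7, 9, 10, 11, 8] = (0 4 2 6)(5 12 8 7)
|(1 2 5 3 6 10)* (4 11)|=|(1 2 5 3 6 10)(4 11)|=6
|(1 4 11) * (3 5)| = 6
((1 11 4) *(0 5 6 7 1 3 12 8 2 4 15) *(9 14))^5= ((0 5 6 7 1 11 15)(2 4 3 12 8)(9 14))^5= (0 11 7 5 15 1 6)(9 14)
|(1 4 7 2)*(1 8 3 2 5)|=12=|(1 4 7 5)(2 8 3)|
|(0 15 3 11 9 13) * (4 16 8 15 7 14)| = |(0 7 14 4 16 8 15 3 11 9 13)| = 11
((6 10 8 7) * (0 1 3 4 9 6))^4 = (0 9 7 4 8 3 10 1 6)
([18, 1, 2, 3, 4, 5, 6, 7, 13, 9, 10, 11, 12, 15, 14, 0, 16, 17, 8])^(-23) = (0 8 15 18 13)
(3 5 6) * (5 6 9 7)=[0, 1, 2, 6, 4, 9, 3, 5, 8, 7]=(3 6)(5 9 7)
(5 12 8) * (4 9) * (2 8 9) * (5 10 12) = (2 8 10 12 9 4) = [0, 1, 8, 3, 2, 5, 6, 7, 10, 4, 12, 11, 9]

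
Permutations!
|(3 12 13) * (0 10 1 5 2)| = |(0 10 1 5 2)(3 12 13)| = 15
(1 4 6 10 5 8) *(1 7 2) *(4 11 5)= (1 11 5 8 7 2)(4 6 10)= [0, 11, 1, 3, 6, 8, 10, 2, 7, 9, 4, 5]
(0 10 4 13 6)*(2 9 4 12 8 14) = (0 10 12 8 14 2 9 4 13 6) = [10, 1, 9, 3, 13, 5, 0, 7, 14, 4, 12, 11, 8, 6, 2]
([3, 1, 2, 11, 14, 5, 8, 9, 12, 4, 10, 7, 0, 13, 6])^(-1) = [12, 1, 2, 0, 9, 5, 14, 11, 6, 7, 10, 3, 8, 13, 4]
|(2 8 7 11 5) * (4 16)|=|(2 8 7 11 5)(4 16)|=10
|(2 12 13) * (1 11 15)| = |(1 11 15)(2 12 13)| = 3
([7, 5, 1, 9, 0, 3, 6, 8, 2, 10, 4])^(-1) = [4, 2, 8, 5, 10, 1, 6, 0, 7, 3, 9]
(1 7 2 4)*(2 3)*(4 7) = (1 4)(2 7 3) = [0, 4, 7, 2, 1, 5, 6, 3]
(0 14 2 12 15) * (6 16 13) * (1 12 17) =(0 14 2 17 1 12 15)(6 16 13) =[14, 12, 17, 3, 4, 5, 16, 7, 8, 9, 10, 11, 15, 6, 2, 0, 13, 1]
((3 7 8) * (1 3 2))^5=(8)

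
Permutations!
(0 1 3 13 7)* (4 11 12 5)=(0 1 3 13 7)(4 11 12 5)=[1, 3, 2, 13, 11, 4, 6, 0, 8, 9, 10, 12, 5, 7]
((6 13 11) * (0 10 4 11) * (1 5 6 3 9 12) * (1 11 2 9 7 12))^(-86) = ((0 10 4 2 9 1 5 6 13)(3 7 12 11))^(-86) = (0 9 13 2 6 4 5 10 1)(3 12)(7 11)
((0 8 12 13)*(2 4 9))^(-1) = (0 13 12 8)(2 9 4) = ((0 8 12 13)(2 4 9))^(-1)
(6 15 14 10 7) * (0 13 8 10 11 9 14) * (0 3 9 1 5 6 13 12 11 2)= [12, 5, 0, 9, 4, 6, 15, 13, 10, 14, 7, 1, 11, 8, 2, 3]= (0 12 11 1 5 6 15 3 9 14 2)(7 13 8 10)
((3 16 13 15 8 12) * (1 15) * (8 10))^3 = (1 8 16 15 12 13 10 3)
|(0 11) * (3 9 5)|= |(0 11)(3 9 5)|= 6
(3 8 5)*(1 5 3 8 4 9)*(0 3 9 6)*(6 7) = [3, 5, 2, 4, 7, 8, 0, 6, 9, 1] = (0 3 4 7 6)(1 5 8 9)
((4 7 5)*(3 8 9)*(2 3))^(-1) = ((2 3 8 9)(4 7 5))^(-1) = (2 9 8 3)(4 5 7)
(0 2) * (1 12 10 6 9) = (0 2)(1 12 10 6 9) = [2, 12, 0, 3, 4, 5, 9, 7, 8, 1, 6, 11, 10]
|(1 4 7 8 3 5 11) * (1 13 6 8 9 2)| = 30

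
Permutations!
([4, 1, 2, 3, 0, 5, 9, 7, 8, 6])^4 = [0, 1, 2, 3, 4, 5, 6, 7, 8, 9]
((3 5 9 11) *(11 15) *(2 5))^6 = (15)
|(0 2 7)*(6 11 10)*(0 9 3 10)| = |(0 2 7 9 3 10 6 11)| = 8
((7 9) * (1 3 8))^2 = (9)(1 8 3)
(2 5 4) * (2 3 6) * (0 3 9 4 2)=(0 3 6)(2 5)(4 9)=[3, 1, 5, 6, 9, 2, 0, 7, 8, 4]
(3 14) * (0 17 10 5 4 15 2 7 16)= (0 17 10 5 4 15 2 7 16)(3 14)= [17, 1, 7, 14, 15, 4, 6, 16, 8, 9, 5, 11, 12, 13, 3, 2, 0, 10]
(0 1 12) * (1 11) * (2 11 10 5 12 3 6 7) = (0 10 5 12)(1 3 6 7 2 11) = [10, 3, 11, 6, 4, 12, 7, 2, 8, 9, 5, 1, 0]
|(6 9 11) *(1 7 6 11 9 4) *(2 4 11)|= 6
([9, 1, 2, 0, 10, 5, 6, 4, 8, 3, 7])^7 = [9, 1, 2, 0, 10, 5, 6, 4, 8, 3, 7]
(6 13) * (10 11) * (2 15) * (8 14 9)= (2 15)(6 13)(8 14 9)(10 11)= [0, 1, 15, 3, 4, 5, 13, 7, 14, 8, 11, 10, 12, 6, 9, 2]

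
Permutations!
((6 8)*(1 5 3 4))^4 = (8)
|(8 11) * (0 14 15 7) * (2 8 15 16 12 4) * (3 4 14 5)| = 9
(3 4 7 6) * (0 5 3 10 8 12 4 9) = (0 5 3 9)(4 7 6 10 8 12) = [5, 1, 2, 9, 7, 3, 10, 6, 12, 0, 8, 11, 4]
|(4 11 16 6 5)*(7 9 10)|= |(4 11 16 6 5)(7 9 10)|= 15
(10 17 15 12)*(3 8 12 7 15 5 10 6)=[0, 1, 2, 8, 4, 10, 3, 15, 12, 9, 17, 11, 6, 13, 14, 7, 16, 5]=(3 8 12 6)(5 10 17)(7 15)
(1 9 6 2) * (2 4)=[0, 9, 1, 3, 2, 5, 4, 7, 8, 6]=(1 9 6 4 2)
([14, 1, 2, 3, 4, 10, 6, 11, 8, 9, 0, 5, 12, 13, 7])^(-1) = [10, 1, 2, 3, 4, 11, 6, 14, 8, 9, 5, 7, 12, 13, 0]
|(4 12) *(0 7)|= 2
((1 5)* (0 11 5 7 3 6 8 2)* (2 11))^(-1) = (0 2)(1 5 11 8 6 3 7)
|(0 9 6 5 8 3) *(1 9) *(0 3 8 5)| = |(0 1 9 6)| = 4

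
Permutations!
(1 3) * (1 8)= (1 3 8)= [0, 3, 2, 8, 4, 5, 6, 7, 1]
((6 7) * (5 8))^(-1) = (5 8)(6 7)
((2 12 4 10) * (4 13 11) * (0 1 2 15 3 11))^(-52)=((0 1 2 12 13)(3 11 4 10 15))^(-52)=(0 12 1 13 2)(3 10 11 15 4)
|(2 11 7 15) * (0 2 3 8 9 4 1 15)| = 12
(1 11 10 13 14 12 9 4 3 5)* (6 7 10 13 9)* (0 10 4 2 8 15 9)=(0 10)(1 11 13 14 12 6 7 4 3 5)(2 8 15 9)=[10, 11, 8, 5, 3, 1, 7, 4, 15, 2, 0, 13, 6, 14, 12, 9]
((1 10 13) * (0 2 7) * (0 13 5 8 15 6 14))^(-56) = ((0 2 7 13 1 10 5 8 15 6 14))^(-56) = (0 14 6 15 8 5 10 1 13 7 2)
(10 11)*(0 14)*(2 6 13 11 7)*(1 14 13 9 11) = [13, 14, 6, 3, 4, 5, 9, 2, 8, 11, 7, 10, 12, 1, 0] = (0 13 1 14)(2 6 9 11 10 7)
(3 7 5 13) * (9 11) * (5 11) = (3 7 11 9 5 13) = [0, 1, 2, 7, 4, 13, 6, 11, 8, 5, 10, 9, 12, 3]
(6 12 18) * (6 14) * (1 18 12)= (1 18 14 6)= [0, 18, 2, 3, 4, 5, 1, 7, 8, 9, 10, 11, 12, 13, 6, 15, 16, 17, 14]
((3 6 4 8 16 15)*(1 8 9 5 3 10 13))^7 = (1 8 16 15 10 13)(3 4 5 6 9)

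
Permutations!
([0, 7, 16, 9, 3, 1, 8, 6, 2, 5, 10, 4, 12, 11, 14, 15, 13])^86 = (1 6 2 13 4 9)(3 5 7 8 16 11)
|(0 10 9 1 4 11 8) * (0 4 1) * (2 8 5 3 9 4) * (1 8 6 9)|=|(0 10 4 11 5 3 1 8 2 6 9)|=11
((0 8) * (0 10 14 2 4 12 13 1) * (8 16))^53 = (0 10 4 1 8 2 13 16 14 12)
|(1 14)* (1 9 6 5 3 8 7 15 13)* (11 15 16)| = |(1 14 9 6 5 3 8 7 16 11 15 13)| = 12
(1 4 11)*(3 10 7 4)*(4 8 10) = (1 3 4 11)(7 8 10) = [0, 3, 2, 4, 11, 5, 6, 8, 10, 9, 7, 1]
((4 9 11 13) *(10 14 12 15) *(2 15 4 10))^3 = (2 15)(4 13 12 11 14 9 10)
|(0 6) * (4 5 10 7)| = |(0 6)(4 5 10 7)| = 4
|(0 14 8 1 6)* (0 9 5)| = |(0 14 8 1 6 9 5)| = 7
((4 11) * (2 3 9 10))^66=(11)(2 9)(3 10)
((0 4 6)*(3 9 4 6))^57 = (9)(0 6)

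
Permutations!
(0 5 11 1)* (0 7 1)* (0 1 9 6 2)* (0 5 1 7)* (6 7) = (0 1)(2 5 11 6)(7 9) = [1, 0, 5, 3, 4, 11, 2, 9, 8, 7, 10, 6]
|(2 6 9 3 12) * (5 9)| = 6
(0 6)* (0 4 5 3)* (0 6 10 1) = (0 10 1)(3 6 4 5) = [10, 0, 2, 6, 5, 3, 4, 7, 8, 9, 1]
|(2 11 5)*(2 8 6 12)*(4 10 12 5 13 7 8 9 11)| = 28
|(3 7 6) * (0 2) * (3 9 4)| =10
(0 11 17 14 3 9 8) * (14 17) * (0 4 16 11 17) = (0 17)(3 9 8 4 16 11 14) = [17, 1, 2, 9, 16, 5, 6, 7, 4, 8, 10, 14, 12, 13, 3, 15, 11, 0]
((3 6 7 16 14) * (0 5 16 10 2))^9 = (16)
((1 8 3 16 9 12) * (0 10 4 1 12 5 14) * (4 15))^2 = ((0 10 15 4 1 8 3 16 9 5 14))^2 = (0 15 1 3 9 14 10 4 8 16 5)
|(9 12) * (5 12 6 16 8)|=6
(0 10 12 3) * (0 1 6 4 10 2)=(0 2)(1 6 4 10 12 3)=[2, 6, 0, 1, 10, 5, 4, 7, 8, 9, 12, 11, 3]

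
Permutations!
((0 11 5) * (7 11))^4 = (11)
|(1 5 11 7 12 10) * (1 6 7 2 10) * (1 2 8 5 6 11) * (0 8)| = |(0 8 5 1 6 7 12 2 10 11)| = 10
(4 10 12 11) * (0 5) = (0 5)(4 10 12 11) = [5, 1, 2, 3, 10, 0, 6, 7, 8, 9, 12, 4, 11]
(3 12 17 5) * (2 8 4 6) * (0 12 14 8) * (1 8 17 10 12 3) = [3, 8, 0, 14, 6, 1, 2, 7, 4, 9, 12, 11, 10, 13, 17, 15, 16, 5] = (0 3 14 17 5 1 8 4 6 2)(10 12)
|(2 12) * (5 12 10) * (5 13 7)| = |(2 10 13 7 5 12)| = 6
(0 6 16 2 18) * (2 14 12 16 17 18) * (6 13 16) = (0 13 16 14 12 6 17 18) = [13, 1, 2, 3, 4, 5, 17, 7, 8, 9, 10, 11, 6, 16, 12, 15, 14, 18, 0]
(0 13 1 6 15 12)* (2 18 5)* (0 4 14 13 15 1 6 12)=[15, 12, 18, 3, 14, 2, 1, 7, 8, 9, 10, 11, 4, 6, 13, 0, 16, 17, 5]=(0 15)(1 12 4 14 13 6)(2 18 5)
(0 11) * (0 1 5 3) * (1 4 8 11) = [1, 5, 2, 0, 8, 3, 6, 7, 11, 9, 10, 4] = (0 1 5 3)(4 8 11)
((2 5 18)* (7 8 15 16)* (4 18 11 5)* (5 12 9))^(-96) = (18)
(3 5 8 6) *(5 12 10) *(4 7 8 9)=(3 12 10 5 9 4 7 8 6)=[0, 1, 2, 12, 7, 9, 3, 8, 6, 4, 5, 11, 10]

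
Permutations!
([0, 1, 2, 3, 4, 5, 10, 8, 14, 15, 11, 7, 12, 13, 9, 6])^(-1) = [0, 1, 2, 3, 4, 5, 15, 11, 7, 14, 6, 10, 12, 13, 8, 9]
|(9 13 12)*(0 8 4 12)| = 6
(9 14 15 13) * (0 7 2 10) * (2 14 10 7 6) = (0 6 2 7 14 15 13 9 10) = [6, 1, 7, 3, 4, 5, 2, 14, 8, 10, 0, 11, 12, 9, 15, 13]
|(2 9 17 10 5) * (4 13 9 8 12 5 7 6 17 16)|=4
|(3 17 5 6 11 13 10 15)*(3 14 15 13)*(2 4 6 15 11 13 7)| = |(2 4 6 13 10 7)(3 17 5 15 14 11)| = 6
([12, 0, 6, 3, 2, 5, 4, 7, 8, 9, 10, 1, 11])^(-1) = (0 1 11 12)(2 4 6)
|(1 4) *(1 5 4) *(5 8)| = 3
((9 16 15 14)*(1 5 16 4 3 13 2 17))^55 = ((1 5 16 15 14 9 4 3 13 2 17))^55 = (17)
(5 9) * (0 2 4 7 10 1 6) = [2, 6, 4, 3, 7, 9, 0, 10, 8, 5, 1] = (0 2 4 7 10 1 6)(5 9)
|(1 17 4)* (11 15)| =6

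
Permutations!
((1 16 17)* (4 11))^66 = (17)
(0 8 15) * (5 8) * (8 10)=(0 5 10 8 15)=[5, 1, 2, 3, 4, 10, 6, 7, 15, 9, 8, 11, 12, 13, 14, 0]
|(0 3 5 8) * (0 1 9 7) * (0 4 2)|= |(0 3 5 8 1 9 7 4 2)|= 9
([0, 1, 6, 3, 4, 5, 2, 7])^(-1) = [0, 1, 6, 3, 4, 5, 2, 7]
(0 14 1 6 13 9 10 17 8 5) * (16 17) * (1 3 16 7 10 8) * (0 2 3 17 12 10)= [14, 6, 3, 16, 4, 2, 13, 0, 5, 8, 7, 11, 10, 9, 17, 15, 12, 1]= (0 14 17 1 6 13 9 8 5 2 3 16 12 10 7)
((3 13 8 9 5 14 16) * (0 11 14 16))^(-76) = (0 14 11)(3 8 5)(9 16 13)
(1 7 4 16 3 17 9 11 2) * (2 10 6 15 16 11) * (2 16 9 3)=(1 7 4 11 10 6 15 9 16 2)(3 17)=[0, 7, 1, 17, 11, 5, 15, 4, 8, 16, 6, 10, 12, 13, 14, 9, 2, 3]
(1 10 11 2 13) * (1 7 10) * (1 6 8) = [0, 6, 13, 3, 4, 5, 8, 10, 1, 9, 11, 2, 12, 7] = (1 6 8)(2 13 7 10 11)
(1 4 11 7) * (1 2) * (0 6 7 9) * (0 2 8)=(0 6 7 8)(1 4 11 9 2)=[6, 4, 1, 3, 11, 5, 7, 8, 0, 2, 10, 9]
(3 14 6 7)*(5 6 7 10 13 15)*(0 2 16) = (0 2 16)(3 14 7)(5 6 10 13 15) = [2, 1, 16, 14, 4, 6, 10, 3, 8, 9, 13, 11, 12, 15, 7, 5, 0]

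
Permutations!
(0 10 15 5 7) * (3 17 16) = [10, 1, 2, 17, 4, 7, 6, 0, 8, 9, 15, 11, 12, 13, 14, 5, 3, 16] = (0 10 15 5 7)(3 17 16)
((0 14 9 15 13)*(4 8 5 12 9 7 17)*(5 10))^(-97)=((0 14 7 17 4 8 10 5 12 9 15 13))^(-97)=(0 13 15 9 12 5 10 8 4 17 7 14)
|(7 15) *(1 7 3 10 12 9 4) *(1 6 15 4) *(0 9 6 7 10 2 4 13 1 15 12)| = 10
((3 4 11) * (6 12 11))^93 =(3 12 4 11 6)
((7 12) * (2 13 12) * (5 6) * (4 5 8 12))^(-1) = ((2 13 4 5 6 8 12 7))^(-1) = (2 7 12 8 6 5 4 13)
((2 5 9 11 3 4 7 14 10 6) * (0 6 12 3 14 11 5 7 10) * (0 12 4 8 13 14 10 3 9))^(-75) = ((0 6 2 7 11 10 4 3 8 13 14 12 9 5))^(-75) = (0 13 11 5 8 7 9 3 2 12 4 6 14 10)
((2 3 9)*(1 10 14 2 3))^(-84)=(14)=((1 10 14 2)(3 9))^(-84)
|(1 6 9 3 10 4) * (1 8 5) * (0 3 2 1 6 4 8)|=|(0 3 10 8 5 6 9 2 1 4)|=10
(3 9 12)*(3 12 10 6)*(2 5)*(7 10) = (12)(2 5)(3 9 7 10 6) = [0, 1, 5, 9, 4, 2, 3, 10, 8, 7, 6, 11, 12]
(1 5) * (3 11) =(1 5)(3 11) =[0, 5, 2, 11, 4, 1, 6, 7, 8, 9, 10, 3]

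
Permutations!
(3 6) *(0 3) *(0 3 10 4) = [10, 1, 2, 6, 0, 5, 3, 7, 8, 9, 4] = (0 10 4)(3 6)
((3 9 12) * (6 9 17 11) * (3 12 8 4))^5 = (3 8 6 17 4 9 11)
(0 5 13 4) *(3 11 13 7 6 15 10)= (0 5 7 6 15 10 3 11 13 4)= [5, 1, 2, 11, 0, 7, 15, 6, 8, 9, 3, 13, 12, 4, 14, 10]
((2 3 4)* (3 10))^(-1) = (2 4 3 10)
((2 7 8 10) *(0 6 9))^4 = ((0 6 9)(2 7 8 10))^4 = (10)(0 6 9)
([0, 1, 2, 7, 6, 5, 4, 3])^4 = [0, 1, 2, 3, 4, 5, 6, 7]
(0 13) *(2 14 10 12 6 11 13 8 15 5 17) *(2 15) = (0 8 2 14 10 12 6 11 13)(5 17 15) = [8, 1, 14, 3, 4, 17, 11, 7, 2, 9, 12, 13, 6, 0, 10, 5, 16, 15]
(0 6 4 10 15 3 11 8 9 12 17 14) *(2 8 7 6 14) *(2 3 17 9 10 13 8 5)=(0 14)(2 5)(3 11 7 6 4 13 8 10 15 17)(9 12)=[14, 1, 5, 11, 13, 2, 4, 6, 10, 12, 15, 7, 9, 8, 0, 17, 16, 3]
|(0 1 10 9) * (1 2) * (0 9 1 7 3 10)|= 6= |(0 2 7 3 10 1)|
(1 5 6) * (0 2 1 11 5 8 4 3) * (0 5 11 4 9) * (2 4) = (11)(0 4 3 5 6 2 1 8 9) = [4, 8, 1, 5, 3, 6, 2, 7, 9, 0, 10, 11]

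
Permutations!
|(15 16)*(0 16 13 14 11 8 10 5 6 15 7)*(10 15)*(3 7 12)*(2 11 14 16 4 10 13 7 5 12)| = 14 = |(0 4 10 12 3 5 6 13 16 2 11 8 15 7)|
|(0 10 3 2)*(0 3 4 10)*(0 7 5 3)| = 10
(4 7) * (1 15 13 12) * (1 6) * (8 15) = (1 8 15 13 12 6)(4 7) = [0, 8, 2, 3, 7, 5, 1, 4, 15, 9, 10, 11, 6, 12, 14, 13]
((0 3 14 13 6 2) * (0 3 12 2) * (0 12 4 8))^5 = ((0 4 8)(2 3 14 13 6 12))^5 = (0 8 4)(2 12 6 13 14 3)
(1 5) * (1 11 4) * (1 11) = (1 5)(4 11) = [0, 5, 2, 3, 11, 1, 6, 7, 8, 9, 10, 4]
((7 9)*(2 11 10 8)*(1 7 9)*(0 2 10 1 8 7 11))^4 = ((0 2)(1 11)(7 8 10))^4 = (11)(7 8 10)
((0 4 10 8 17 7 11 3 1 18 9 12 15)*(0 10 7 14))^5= ((0 4 7 11 3 1 18 9 12 15 10 8 17 14))^5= (0 1 10 4 18 8 7 9 17 11 12 14 3 15)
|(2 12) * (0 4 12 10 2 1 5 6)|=|(0 4 12 1 5 6)(2 10)|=6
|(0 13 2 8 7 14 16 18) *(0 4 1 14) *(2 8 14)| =12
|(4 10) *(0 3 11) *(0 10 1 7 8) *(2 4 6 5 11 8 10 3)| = 11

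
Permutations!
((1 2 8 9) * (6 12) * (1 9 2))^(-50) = ((2 8)(6 12))^(-50) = (12)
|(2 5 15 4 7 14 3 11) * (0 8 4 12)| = 11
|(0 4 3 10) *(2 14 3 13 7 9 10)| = |(0 4 13 7 9 10)(2 14 3)| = 6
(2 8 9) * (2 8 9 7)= [0, 1, 9, 3, 4, 5, 6, 2, 7, 8]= (2 9 8 7)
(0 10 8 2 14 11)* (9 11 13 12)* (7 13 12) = (0 10 8 2 14 12 9 11)(7 13) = [10, 1, 14, 3, 4, 5, 6, 13, 2, 11, 8, 0, 9, 7, 12]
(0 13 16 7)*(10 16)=[13, 1, 2, 3, 4, 5, 6, 0, 8, 9, 16, 11, 12, 10, 14, 15, 7]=(0 13 10 16 7)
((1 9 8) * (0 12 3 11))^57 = (0 12 3 11)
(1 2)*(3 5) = (1 2)(3 5) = [0, 2, 1, 5, 4, 3]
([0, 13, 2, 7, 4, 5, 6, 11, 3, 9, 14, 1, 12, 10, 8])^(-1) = (1 11 7 3 8 14 10 13)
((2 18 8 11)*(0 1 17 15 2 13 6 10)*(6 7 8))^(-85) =((0 1 17 15 2 18 6 10)(7 8 11 13))^(-85) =(0 15 6 1 2 10 17 18)(7 13 11 8)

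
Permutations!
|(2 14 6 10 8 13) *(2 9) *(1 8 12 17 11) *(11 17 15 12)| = 18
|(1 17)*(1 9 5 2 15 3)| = 7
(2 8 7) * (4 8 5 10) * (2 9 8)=(2 5 10 4)(7 9 8)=[0, 1, 5, 3, 2, 10, 6, 9, 7, 8, 4]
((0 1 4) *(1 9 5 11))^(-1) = (0 4 1 11 5 9)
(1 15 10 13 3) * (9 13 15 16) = (1 16 9 13 3)(10 15) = [0, 16, 2, 1, 4, 5, 6, 7, 8, 13, 15, 11, 12, 3, 14, 10, 9]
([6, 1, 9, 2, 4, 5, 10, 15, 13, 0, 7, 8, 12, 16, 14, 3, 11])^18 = (0 10 15 2)(3 9 6 7)(8 16)(11 13)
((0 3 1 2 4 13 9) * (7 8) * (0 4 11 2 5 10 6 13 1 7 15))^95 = ((0 3 7 8 15)(1 5 10 6 13 9 4)(2 11))^95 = (15)(1 13 5 9 10 4 6)(2 11)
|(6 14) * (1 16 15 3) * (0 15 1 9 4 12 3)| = |(0 15)(1 16)(3 9 4 12)(6 14)| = 4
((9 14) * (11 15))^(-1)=((9 14)(11 15))^(-1)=(9 14)(11 15)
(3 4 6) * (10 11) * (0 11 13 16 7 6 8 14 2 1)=(0 11 10 13 16 7 6 3 4 8 14 2 1)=[11, 0, 1, 4, 8, 5, 3, 6, 14, 9, 13, 10, 12, 16, 2, 15, 7]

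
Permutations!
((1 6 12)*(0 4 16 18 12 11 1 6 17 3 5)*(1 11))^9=(0 5 3 17 1 6 12 18 16 4)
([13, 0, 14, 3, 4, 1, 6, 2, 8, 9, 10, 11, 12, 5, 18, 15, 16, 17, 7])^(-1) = (0 1 5 13)(2 7 18 14)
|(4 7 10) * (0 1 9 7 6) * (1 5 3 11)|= 10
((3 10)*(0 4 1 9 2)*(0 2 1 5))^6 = ((0 4 5)(1 9)(3 10))^6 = (10)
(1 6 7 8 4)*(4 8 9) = (1 6 7 9 4) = [0, 6, 2, 3, 1, 5, 7, 9, 8, 4]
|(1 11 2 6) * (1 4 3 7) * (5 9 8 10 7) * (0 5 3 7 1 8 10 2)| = |(0 5 9 10 1 11)(2 6 4 7 8)| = 30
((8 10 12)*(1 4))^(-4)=((1 4)(8 10 12))^(-4)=(8 12 10)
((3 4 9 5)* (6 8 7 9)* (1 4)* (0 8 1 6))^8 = (0 4 1 6 3 5 9 7 8)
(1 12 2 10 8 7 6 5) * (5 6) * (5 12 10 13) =(1 10 8 7 12 2 13 5) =[0, 10, 13, 3, 4, 1, 6, 12, 7, 9, 8, 11, 2, 5]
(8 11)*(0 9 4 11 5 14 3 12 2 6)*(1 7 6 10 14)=(0 9 4 11 8 5 1 7 6)(2 10 14 3 12)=[9, 7, 10, 12, 11, 1, 0, 6, 5, 4, 14, 8, 2, 13, 3]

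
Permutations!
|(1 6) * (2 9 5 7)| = 4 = |(1 6)(2 9 5 7)|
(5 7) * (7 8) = (5 8 7) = [0, 1, 2, 3, 4, 8, 6, 5, 7]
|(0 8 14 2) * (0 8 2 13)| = 5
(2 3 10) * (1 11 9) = (1 11 9)(2 3 10) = [0, 11, 3, 10, 4, 5, 6, 7, 8, 1, 2, 9]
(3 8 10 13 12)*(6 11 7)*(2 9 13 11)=[0, 1, 9, 8, 4, 5, 2, 6, 10, 13, 11, 7, 3, 12]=(2 9 13 12 3 8 10 11 7 6)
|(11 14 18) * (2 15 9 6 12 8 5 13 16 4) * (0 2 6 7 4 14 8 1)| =63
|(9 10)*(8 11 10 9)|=3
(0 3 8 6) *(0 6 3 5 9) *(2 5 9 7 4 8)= (0 9)(2 5 7 4 8 3)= [9, 1, 5, 2, 8, 7, 6, 4, 3, 0]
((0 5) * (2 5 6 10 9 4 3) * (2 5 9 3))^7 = ((0 6 10 3 5)(2 9 4))^7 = (0 10 5 6 3)(2 9 4)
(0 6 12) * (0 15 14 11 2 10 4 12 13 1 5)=(0 6 13 1 5)(2 10 4 12 15 14 11)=[6, 5, 10, 3, 12, 0, 13, 7, 8, 9, 4, 2, 15, 1, 11, 14]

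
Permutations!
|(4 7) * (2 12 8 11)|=4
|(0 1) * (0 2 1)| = 2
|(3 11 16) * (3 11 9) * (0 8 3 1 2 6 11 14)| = 10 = |(0 8 3 9 1 2 6 11 16 14)|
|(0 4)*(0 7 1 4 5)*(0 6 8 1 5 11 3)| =6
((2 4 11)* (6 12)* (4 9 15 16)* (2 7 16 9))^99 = (4 16 7 11)(6 12)(9 15)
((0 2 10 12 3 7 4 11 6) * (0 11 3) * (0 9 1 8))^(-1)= (0 8 1 9 12 10 2)(3 4 7)(6 11)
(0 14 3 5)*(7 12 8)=(0 14 3 5)(7 12 8)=[14, 1, 2, 5, 4, 0, 6, 12, 7, 9, 10, 11, 8, 13, 3]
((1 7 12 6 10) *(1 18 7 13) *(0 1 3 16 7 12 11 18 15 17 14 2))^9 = (0 6 3 17 11)(1 10 16 14 18)(2 12 13 15 7)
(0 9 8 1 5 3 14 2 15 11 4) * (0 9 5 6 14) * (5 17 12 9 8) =(0 17 12 9 5 3)(1 6 14 2 15 11 4 8) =[17, 6, 15, 0, 8, 3, 14, 7, 1, 5, 10, 4, 9, 13, 2, 11, 16, 12]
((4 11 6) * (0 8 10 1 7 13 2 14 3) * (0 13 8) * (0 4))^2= (0 11)(1 8)(2 3)(4 6)(7 10)(13 14)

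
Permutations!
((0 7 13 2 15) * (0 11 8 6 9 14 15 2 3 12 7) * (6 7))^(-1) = (3 13 7 8 11 15 14 9 6 12)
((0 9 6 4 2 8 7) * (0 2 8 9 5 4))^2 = (0 4 7 9)(2 6 5 8)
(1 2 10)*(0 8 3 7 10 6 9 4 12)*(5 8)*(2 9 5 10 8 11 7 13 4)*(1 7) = (0 10 7 8 3 13 4 12)(1 9 2 6 5 11) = [10, 9, 6, 13, 12, 11, 5, 8, 3, 2, 7, 1, 0, 4]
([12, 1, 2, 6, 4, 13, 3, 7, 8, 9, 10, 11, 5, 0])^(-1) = [13, 1, 2, 6, 4, 12, 3, 7, 8, 9, 10, 11, 0, 5]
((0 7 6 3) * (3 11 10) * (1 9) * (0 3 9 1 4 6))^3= (0 7)(4 10 6 9 11)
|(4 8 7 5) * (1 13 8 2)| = |(1 13 8 7 5 4 2)| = 7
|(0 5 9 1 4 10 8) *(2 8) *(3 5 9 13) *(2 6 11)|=|(0 9 1 4 10 6 11 2 8)(3 5 13)|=9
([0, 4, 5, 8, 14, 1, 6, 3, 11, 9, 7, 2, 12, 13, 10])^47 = (1 11 7 4 2 3 14 5 8 10)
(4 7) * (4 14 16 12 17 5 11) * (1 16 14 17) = [0, 16, 2, 3, 7, 11, 6, 17, 8, 9, 10, 4, 1, 13, 14, 15, 12, 5] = (1 16 12)(4 7 17 5 11)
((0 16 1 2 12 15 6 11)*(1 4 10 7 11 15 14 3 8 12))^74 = ((0 16 4 10 7 11)(1 2)(3 8 12 14)(6 15))^74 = (0 4 7)(3 12)(8 14)(10 11 16)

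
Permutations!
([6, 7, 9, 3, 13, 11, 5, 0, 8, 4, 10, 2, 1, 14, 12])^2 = [5, 0, 4, 3, 14, 2, 11, 6, 8, 13, 10, 9, 7, 12, 1]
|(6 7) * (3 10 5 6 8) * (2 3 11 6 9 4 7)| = |(2 3 10 5 9 4 7 8 11 6)| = 10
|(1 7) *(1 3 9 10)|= 5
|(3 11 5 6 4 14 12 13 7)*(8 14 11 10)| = |(3 10 8 14 12 13 7)(4 11 5 6)| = 28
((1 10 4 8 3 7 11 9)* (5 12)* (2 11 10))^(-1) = (1 9 11 2)(3 8 4 10 7)(5 12)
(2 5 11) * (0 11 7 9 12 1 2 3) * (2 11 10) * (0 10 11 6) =(0 11 3 10 2 5 7 9 12 1 6) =[11, 6, 5, 10, 4, 7, 0, 9, 8, 12, 2, 3, 1]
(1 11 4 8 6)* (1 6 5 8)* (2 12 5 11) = (1 2 12 5 8 11 4) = [0, 2, 12, 3, 1, 8, 6, 7, 11, 9, 10, 4, 5]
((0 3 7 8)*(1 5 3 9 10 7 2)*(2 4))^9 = ((0 9 10 7 8)(1 5 3 4 2))^9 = (0 8 7 10 9)(1 2 4 3 5)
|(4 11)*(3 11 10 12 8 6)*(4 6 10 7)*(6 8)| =6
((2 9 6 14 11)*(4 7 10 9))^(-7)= ((2 4 7 10 9 6 14 11))^(-7)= (2 4 7 10 9 6 14 11)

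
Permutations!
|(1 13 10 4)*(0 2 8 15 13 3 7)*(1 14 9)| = |(0 2 8 15 13 10 4 14 9 1 3 7)| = 12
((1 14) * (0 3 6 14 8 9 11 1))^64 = ((0 3 6 14)(1 8 9 11))^64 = (14)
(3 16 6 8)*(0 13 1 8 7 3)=(0 13 1 8)(3 16 6 7)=[13, 8, 2, 16, 4, 5, 7, 3, 0, 9, 10, 11, 12, 1, 14, 15, 6]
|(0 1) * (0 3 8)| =4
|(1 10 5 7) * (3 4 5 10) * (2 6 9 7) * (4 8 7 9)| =4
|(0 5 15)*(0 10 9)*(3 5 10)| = 3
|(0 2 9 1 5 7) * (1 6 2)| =12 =|(0 1 5 7)(2 9 6)|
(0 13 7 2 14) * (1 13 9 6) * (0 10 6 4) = (0 9 4)(1 13 7 2 14 10 6) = [9, 13, 14, 3, 0, 5, 1, 2, 8, 4, 6, 11, 12, 7, 10]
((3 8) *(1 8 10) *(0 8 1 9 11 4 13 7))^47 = (0 3 9 4 7 8 10 11 13)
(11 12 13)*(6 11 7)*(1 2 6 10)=[0, 2, 6, 3, 4, 5, 11, 10, 8, 9, 1, 12, 13, 7]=(1 2 6 11 12 13 7 10)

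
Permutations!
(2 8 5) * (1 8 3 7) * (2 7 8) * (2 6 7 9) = (1 6 7)(2 3 8 5 9) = [0, 6, 3, 8, 4, 9, 7, 1, 5, 2]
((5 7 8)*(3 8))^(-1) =(3 7 5 8)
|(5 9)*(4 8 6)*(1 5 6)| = |(1 5 9 6 4 8)| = 6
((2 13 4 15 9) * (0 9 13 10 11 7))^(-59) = (0 9 2 10 11 7)(4 15 13) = ((0 9 2 10 11 7)(4 15 13))^(-59)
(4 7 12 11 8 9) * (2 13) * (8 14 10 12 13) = [0, 1, 8, 3, 7, 5, 6, 13, 9, 4, 12, 14, 11, 2, 10] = (2 8 9 4 7 13)(10 12 11 14)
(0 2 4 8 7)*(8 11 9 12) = (0 2 4 11 9 12 8 7) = [2, 1, 4, 3, 11, 5, 6, 0, 7, 12, 10, 9, 8]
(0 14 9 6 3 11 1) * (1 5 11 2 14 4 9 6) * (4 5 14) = (0 5 11 14 6 3 2 4 9 1) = [5, 0, 4, 2, 9, 11, 3, 7, 8, 1, 10, 14, 12, 13, 6]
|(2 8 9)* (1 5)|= 6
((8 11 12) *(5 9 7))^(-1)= ((5 9 7)(8 11 12))^(-1)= (5 7 9)(8 12 11)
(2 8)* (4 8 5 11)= (2 5 11 4 8)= [0, 1, 5, 3, 8, 11, 6, 7, 2, 9, 10, 4]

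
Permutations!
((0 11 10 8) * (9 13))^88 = (13) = ((0 11 10 8)(9 13))^88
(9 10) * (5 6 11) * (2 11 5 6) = [0, 1, 11, 3, 4, 2, 5, 7, 8, 10, 9, 6] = (2 11 6 5)(9 10)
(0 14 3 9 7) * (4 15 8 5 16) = [14, 1, 2, 9, 15, 16, 6, 0, 5, 7, 10, 11, 12, 13, 3, 8, 4] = (0 14 3 9 7)(4 15 8 5 16)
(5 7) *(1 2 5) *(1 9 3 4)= (1 2 5 7 9 3 4)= [0, 2, 5, 4, 1, 7, 6, 9, 8, 3]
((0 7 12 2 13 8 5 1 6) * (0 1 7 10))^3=((0 10)(1 6)(2 13 8 5 7 12))^3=(0 10)(1 6)(2 5)(7 13)(8 12)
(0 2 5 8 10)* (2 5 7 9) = (0 5 8 10)(2 7 9) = [5, 1, 7, 3, 4, 8, 6, 9, 10, 2, 0]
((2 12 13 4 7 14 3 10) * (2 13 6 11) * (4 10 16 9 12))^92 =(2 7 3 9 6)(4 14 16 12 11)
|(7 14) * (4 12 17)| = |(4 12 17)(7 14)| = 6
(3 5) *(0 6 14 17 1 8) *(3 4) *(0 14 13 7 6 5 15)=(0 5 4 3 15)(1 8 14 17)(6 13 7)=[5, 8, 2, 15, 3, 4, 13, 6, 14, 9, 10, 11, 12, 7, 17, 0, 16, 1]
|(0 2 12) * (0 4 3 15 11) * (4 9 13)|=9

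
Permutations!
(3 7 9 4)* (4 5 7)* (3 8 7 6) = (3 4 8 7 9 5 6) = [0, 1, 2, 4, 8, 6, 3, 9, 7, 5]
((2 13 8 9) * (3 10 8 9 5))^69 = ((2 13 9)(3 10 8 5))^69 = (13)(3 10 8 5)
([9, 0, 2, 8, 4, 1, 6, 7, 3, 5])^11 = [1, 5, 2, 8, 4, 9, 6, 7, 3, 0]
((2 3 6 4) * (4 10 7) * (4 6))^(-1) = (2 4 3)(6 7 10)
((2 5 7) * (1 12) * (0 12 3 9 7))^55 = ((0 12 1 3 9 7 2 5))^55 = (0 5 2 7 9 3 1 12)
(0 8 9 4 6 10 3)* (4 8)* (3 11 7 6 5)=(0 4 5 3)(6 10 11 7)(8 9)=[4, 1, 2, 0, 5, 3, 10, 6, 9, 8, 11, 7]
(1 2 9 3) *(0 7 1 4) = (0 7 1 2 9 3 4) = [7, 2, 9, 4, 0, 5, 6, 1, 8, 3]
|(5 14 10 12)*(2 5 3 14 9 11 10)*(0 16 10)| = |(0 16 10 12 3 14 2 5 9 11)| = 10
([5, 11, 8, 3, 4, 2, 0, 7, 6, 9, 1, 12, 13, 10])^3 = [8, 13, 0, 3, 4, 6, 2, 7, 5, 9, 12, 10, 1, 11]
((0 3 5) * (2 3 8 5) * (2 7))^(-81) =((0 8 5)(2 3 7))^(-81) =(8)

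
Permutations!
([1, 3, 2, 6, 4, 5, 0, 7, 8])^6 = (8)(0 3)(1 6)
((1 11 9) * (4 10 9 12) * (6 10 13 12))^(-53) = (1 6 9 11 10)(4 13 12)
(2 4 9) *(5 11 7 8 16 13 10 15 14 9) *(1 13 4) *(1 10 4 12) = (1 13 4 5 11 7 8 16 12)(2 10 15 14 9) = [0, 13, 10, 3, 5, 11, 6, 8, 16, 2, 15, 7, 1, 4, 9, 14, 12]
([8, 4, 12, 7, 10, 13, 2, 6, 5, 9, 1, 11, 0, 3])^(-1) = [12, 10, 6, 13, 1, 8, 7, 3, 0, 9, 4, 11, 2, 5]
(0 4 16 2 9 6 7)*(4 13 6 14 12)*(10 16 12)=(0 13 6 7)(2 9 14 10 16)(4 12)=[13, 1, 9, 3, 12, 5, 7, 0, 8, 14, 16, 11, 4, 6, 10, 15, 2]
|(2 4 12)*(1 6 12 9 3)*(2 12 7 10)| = 8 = |(12)(1 6 7 10 2 4 9 3)|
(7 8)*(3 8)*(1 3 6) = (1 3 8 7 6) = [0, 3, 2, 8, 4, 5, 1, 6, 7]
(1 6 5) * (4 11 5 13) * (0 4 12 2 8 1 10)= (0 4 11 5 10)(1 6 13 12 2 8)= [4, 6, 8, 3, 11, 10, 13, 7, 1, 9, 0, 5, 2, 12]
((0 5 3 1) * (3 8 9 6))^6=((0 5 8 9 6 3 1))^6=(0 1 3 6 9 8 5)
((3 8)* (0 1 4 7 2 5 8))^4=((0 1 4 7 2 5 8 3))^4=(0 2)(1 5)(3 7)(4 8)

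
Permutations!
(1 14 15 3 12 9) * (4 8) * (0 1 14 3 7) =(0 1 3 12 9 14 15 7)(4 8) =[1, 3, 2, 12, 8, 5, 6, 0, 4, 14, 10, 11, 9, 13, 15, 7]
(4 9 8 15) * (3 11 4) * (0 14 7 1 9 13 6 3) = (0 14 7 1 9 8 15)(3 11 4 13 6) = [14, 9, 2, 11, 13, 5, 3, 1, 15, 8, 10, 4, 12, 6, 7, 0]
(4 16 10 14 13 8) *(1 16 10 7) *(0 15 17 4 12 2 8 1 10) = (0 15 17 4)(1 16 7 10 14 13)(2 8 12) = [15, 16, 8, 3, 0, 5, 6, 10, 12, 9, 14, 11, 2, 1, 13, 17, 7, 4]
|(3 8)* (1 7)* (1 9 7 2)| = 2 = |(1 2)(3 8)(7 9)|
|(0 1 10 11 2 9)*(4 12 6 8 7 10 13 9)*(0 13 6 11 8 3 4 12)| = |(0 1 6 3 4)(2 12 11)(7 10 8)(9 13)| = 30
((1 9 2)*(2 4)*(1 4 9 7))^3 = ((9)(1 7)(2 4))^3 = (9)(1 7)(2 4)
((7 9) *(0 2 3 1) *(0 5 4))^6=((0 2 3 1 5 4)(7 9))^6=(9)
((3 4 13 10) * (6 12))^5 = (3 4 13 10)(6 12)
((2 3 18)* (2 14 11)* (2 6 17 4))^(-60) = ((2 3 18 14 11 6 17 4))^(-60) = (2 11)(3 6)(4 14)(17 18)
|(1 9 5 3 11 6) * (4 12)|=6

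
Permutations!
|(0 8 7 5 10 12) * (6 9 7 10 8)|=|(0 6 9 7 5 8 10 12)|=8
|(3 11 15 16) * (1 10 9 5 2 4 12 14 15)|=12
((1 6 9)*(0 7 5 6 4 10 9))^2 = ((0 7 5 6)(1 4 10 9))^2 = (0 5)(1 10)(4 9)(6 7)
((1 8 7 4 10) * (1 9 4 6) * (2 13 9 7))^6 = (1 10 13)(2 6 4)(7 9 8)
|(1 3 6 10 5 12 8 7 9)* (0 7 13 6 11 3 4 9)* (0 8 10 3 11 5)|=9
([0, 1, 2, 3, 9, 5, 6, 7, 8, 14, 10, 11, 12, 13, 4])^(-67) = [0, 1, 2, 3, 14, 5, 6, 7, 8, 4, 10, 11, 12, 13, 9]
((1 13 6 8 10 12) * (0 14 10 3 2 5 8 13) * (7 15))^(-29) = ((0 14 10 12 1)(2 5 8 3)(6 13)(7 15))^(-29) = (0 14 10 12 1)(2 3 8 5)(6 13)(7 15)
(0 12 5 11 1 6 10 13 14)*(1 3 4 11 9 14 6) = (0 12 5 9 14)(3 4 11)(6 10 13) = [12, 1, 2, 4, 11, 9, 10, 7, 8, 14, 13, 3, 5, 6, 0]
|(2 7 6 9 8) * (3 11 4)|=15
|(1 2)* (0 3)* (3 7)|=6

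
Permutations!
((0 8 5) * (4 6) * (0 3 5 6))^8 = ((0 8 6 4)(3 5))^8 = (8)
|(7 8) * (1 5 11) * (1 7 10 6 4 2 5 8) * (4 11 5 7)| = 8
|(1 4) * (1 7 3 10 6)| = 6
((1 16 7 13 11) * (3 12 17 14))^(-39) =(1 16 7 13 11)(3 12 17 14)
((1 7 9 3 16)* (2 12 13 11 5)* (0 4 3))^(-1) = ((0 4 3 16 1 7 9)(2 12 13 11 5))^(-1) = (0 9 7 1 16 3 4)(2 5 11 13 12)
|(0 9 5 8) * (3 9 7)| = 6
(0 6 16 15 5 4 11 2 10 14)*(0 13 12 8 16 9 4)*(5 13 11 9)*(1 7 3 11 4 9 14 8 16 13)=(0 6 5)(1 7 3 11 2 10 8 13 12 16 15)(4 14)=[6, 7, 10, 11, 14, 0, 5, 3, 13, 9, 8, 2, 16, 12, 4, 1, 15]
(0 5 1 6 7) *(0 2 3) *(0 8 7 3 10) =(0 5 1 6 3 8 7 2 10) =[5, 6, 10, 8, 4, 1, 3, 2, 7, 9, 0]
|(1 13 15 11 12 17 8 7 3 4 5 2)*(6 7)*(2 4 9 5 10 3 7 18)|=10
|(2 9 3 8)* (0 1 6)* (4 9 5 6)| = |(0 1 4 9 3 8 2 5 6)| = 9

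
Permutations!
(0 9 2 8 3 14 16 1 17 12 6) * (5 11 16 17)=(0 9 2 8 3 14 17 12 6)(1 5 11 16)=[9, 5, 8, 14, 4, 11, 0, 7, 3, 2, 10, 16, 6, 13, 17, 15, 1, 12]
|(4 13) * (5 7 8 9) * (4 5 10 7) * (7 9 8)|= |(4 13 5)(9 10)|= 6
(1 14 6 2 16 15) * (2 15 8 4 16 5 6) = [0, 14, 5, 3, 16, 6, 15, 7, 4, 9, 10, 11, 12, 13, 2, 1, 8] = (1 14 2 5 6 15)(4 16 8)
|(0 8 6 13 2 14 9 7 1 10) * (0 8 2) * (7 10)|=8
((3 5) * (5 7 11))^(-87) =(3 7 11 5)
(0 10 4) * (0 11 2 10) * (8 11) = (2 10 4 8 11) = [0, 1, 10, 3, 8, 5, 6, 7, 11, 9, 4, 2]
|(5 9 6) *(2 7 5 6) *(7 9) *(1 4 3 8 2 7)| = 8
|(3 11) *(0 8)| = 2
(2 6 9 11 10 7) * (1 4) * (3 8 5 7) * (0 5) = (0 5 7 2 6 9 11 10 3 8)(1 4) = [5, 4, 6, 8, 1, 7, 9, 2, 0, 11, 3, 10]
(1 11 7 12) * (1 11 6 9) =(1 6 9)(7 12 11) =[0, 6, 2, 3, 4, 5, 9, 12, 8, 1, 10, 7, 11]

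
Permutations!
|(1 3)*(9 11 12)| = |(1 3)(9 11 12)| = 6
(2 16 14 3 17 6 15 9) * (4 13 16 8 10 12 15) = (2 8 10 12 15 9)(3 17 6 4 13 16 14) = [0, 1, 8, 17, 13, 5, 4, 7, 10, 2, 12, 11, 15, 16, 3, 9, 14, 6]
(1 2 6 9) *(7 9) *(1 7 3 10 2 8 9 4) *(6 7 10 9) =(1 8 6 3 9 10 2 7 4) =[0, 8, 7, 9, 1, 5, 3, 4, 6, 10, 2]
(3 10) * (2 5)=(2 5)(3 10)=[0, 1, 5, 10, 4, 2, 6, 7, 8, 9, 3]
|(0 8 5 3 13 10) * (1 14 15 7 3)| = 10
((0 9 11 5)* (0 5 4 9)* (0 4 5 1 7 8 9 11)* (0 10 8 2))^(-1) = (0 2 7 1 5 11 4)(8 10 9)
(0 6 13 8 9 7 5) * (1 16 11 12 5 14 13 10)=(0 6 10 1 16 11 12 5)(7 14 13 8 9)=[6, 16, 2, 3, 4, 0, 10, 14, 9, 7, 1, 12, 5, 8, 13, 15, 11]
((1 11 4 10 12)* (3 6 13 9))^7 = ((1 11 4 10 12)(3 6 13 9))^7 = (1 4 12 11 10)(3 9 13 6)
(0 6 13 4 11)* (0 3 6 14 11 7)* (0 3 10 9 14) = [0, 1, 2, 6, 7, 5, 13, 3, 8, 14, 9, 10, 12, 4, 11] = (3 6 13 4 7)(9 14 11 10)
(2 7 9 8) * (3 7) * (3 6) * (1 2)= (1 2 6 3 7 9 8)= [0, 2, 6, 7, 4, 5, 3, 9, 1, 8]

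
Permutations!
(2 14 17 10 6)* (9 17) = [0, 1, 14, 3, 4, 5, 2, 7, 8, 17, 6, 11, 12, 13, 9, 15, 16, 10] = (2 14 9 17 10 6)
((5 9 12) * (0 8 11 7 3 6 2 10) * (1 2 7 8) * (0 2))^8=(3 7 6)(5 12 9)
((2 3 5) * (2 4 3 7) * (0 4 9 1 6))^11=(0 9 4 1 3 6 5)(2 7)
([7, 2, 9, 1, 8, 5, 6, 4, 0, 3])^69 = (0 7 4 8)(1 2 9 3)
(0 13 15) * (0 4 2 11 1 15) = (0 13)(1 15 4 2 11) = [13, 15, 11, 3, 2, 5, 6, 7, 8, 9, 10, 1, 12, 0, 14, 4]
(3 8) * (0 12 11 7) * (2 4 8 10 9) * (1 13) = (0 12 11 7)(1 13)(2 4 8 3 10 9) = [12, 13, 4, 10, 8, 5, 6, 0, 3, 2, 9, 7, 11, 1]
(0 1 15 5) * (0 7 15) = (0 1)(5 7 15) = [1, 0, 2, 3, 4, 7, 6, 15, 8, 9, 10, 11, 12, 13, 14, 5]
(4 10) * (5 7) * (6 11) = (4 10)(5 7)(6 11) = [0, 1, 2, 3, 10, 7, 11, 5, 8, 9, 4, 6]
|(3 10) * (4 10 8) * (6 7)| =4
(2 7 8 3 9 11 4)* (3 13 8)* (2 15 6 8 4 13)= (2 7 3 9 11 13 4 15 6 8)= [0, 1, 7, 9, 15, 5, 8, 3, 2, 11, 10, 13, 12, 4, 14, 6]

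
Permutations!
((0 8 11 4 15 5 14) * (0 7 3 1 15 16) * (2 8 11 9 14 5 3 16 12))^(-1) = (0 16 7 14 9 8 2 12 4 11)(1 3 15)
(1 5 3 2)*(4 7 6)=[0, 5, 1, 2, 7, 3, 4, 6]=(1 5 3 2)(4 7 6)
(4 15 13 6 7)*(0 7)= [7, 1, 2, 3, 15, 5, 0, 4, 8, 9, 10, 11, 12, 6, 14, 13]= (0 7 4 15 13 6)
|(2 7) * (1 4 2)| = |(1 4 2 7)| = 4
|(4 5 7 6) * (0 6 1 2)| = 7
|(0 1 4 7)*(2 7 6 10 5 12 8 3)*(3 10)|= |(0 1 4 6 3 2 7)(5 12 8 10)|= 28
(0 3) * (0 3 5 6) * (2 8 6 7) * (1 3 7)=[5, 3, 8, 7, 4, 1, 0, 2, 6]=(0 5 1 3 7 2 8 6)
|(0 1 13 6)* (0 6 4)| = |(0 1 13 4)| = 4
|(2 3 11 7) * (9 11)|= |(2 3 9 11 7)|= 5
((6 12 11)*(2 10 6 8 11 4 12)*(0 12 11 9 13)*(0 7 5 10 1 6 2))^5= ((0 12 4 11 8 9 13 7 5 10 2 1 6))^5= (0 9 2 4 7 6 8 10 12 13 1 11 5)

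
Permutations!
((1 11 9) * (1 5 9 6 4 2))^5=((1 11 6 4 2)(5 9))^5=(11)(5 9)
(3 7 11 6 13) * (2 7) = [0, 1, 7, 2, 4, 5, 13, 11, 8, 9, 10, 6, 12, 3] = (2 7 11 6 13 3)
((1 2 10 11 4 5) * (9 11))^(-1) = (1 5 4 11 9 10 2) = ((1 2 10 9 11 4 5))^(-1)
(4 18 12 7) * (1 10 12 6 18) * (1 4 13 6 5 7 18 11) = (1 10 12 18 5 7 13 6 11) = [0, 10, 2, 3, 4, 7, 11, 13, 8, 9, 12, 1, 18, 6, 14, 15, 16, 17, 5]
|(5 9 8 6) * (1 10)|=4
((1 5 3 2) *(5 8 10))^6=(10)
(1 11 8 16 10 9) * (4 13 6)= [0, 11, 2, 3, 13, 5, 4, 7, 16, 1, 9, 8, 12, 6, 14, 15, 10]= (1 11 8 16 10 9)(4 13 6)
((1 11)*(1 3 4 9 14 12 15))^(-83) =(1 14 3 15 9 11 12 4)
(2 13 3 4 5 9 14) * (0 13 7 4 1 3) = (0 13)(1 3)(2 7 4 5 9 14) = [13, 3, 7, 1, 5, 9, 6, 4, 8, 14, 10, 11, 12, 0, 2]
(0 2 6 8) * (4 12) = (0 2 6 8)(4 12) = [2, 1, 6, 3, 12, 5, 8, 7, 0, 9, 10, 11, 4]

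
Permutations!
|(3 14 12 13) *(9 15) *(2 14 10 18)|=|(2 14 12 13 3 10 18)(9 15)|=14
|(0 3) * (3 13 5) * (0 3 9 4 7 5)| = 4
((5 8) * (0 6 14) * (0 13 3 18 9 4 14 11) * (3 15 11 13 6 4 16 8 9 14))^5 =(0 6 4 13 3 15 18 11 14)(5 9 16 8)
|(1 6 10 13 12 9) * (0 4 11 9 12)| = 8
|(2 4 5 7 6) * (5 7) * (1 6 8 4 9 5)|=15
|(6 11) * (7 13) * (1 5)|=|(1 5)(6 11)(7 13)|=2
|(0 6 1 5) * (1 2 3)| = |(0 6 2 3 1 5)| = 6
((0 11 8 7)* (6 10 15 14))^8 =(15)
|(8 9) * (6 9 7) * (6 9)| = 3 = |(7 9 8)|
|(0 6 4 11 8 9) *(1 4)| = |(0 6 1 4 11 8 9)| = 7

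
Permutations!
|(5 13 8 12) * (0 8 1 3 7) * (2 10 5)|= 10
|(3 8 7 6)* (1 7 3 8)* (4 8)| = |(1 7 6 4 8 3)| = 6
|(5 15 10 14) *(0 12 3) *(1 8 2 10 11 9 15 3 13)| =|(0 12 13 1 8 2 10 14 5 3)(9 15 11)| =30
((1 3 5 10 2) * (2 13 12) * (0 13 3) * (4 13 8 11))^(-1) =((0 8 11 4 13 12 2 1)(3 5 10))^(-1) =(0 1 2 12 13 4 11 8)(3 10 5)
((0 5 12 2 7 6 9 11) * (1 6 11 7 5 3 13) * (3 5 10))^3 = (0 2 13 9)(1 7 5 10)(3 6 11 12)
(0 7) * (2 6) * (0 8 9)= (0 7 8 9)(2 6)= [7, 1, 6, 3, 4, 5, 2, 8, 9, 0]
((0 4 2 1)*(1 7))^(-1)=((0 4 2 7 1))^(-1)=(0 1 7 2 4)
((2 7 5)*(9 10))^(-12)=(10)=((2 7 5)(9 10))^(-12)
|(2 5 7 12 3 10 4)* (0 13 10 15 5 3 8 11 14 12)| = |(0 13 10 4 2 3 15 5 7)(8 11 14 12)| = 36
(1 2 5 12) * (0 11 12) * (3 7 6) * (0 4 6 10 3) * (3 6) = [11, 2, 5, 7, 3, 4, 0, 10, 8, 9, 6, 12, 1] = (0 11 12 1 2 5 4 3 7 10 6)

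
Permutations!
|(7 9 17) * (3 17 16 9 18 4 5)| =6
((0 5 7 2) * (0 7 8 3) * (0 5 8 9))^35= ((0 8 3 5 9)(2 7))^35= (9)(2 7)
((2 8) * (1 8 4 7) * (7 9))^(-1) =((1 8 2 4 9 7))^(-1) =(1 7 9 4 2 8)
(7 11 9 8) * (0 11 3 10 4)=(0 11 9 8 7 3 10 4)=[11, 1, 2, 10, 0, 5, 6, 3, 7, 8, 4, 9]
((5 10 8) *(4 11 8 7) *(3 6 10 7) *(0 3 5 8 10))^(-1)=(0 6 3)(4 7 5 10 11)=((0 3 6)(4 11 10 5 7))^(-1)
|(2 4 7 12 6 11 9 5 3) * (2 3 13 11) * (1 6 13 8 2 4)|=11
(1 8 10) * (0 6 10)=(0 6 10 1 8)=[6, 8, 2, 3, 4, 5, 10, 7, 0, 9, 1]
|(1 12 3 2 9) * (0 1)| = 6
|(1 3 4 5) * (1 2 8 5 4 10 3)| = 6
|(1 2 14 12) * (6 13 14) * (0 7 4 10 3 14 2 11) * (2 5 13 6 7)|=10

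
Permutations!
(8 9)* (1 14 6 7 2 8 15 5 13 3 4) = (1 14 6 7 2 8 9 15 5 13 3 4) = [0, 14, 8, 4, 1, 13, 7, 2, 9, 15, 10, 11, 12, 3, 6, 5]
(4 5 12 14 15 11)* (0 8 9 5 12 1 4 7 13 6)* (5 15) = (0 8 9 15 11 7 13 6)(1 4 12 14 5) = [8, 4, 2, 3, 12, 1, 0, 13, 9, 15, 10, 7, 14, 6, 5, 11]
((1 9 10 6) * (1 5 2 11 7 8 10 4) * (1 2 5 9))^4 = ((2 11 7 8 10 6 9 4))^4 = (2 10)(4 8)(6 11)(7 9)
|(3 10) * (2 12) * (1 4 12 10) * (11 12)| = 7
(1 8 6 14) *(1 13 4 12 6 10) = [0, 8, 2, 3, 12, 5, 14, 7, 10, 9, 1, 11, 6, 4, 13] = (1 8 10)(4 12 6 14 13)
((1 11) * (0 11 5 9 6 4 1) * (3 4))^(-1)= ((0 11)(1 5 9 6 3 4))^(-1)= (0 11)(1 4 3 6 9 5)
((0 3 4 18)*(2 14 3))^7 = (0 2 14 3 4 18)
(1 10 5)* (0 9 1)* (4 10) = (0 9 1 4 10 5) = [9, 4, 2, 3, 10, 0, 6, 7, 8, 1, 5]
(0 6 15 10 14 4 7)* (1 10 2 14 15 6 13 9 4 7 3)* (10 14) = [13, 14, 10, 1, 3, 5, 6, 0, 8, 4, 15, 11, 12, 9, 7, 2] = (0 13 9 4 3 1 14 7)(2 10 15)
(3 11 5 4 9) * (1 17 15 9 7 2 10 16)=[0, 17, 10, 11, 7, 4, 6, 2, 8, 3, 16, 5, 12, 13, 14, 9, 1, 15]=(1 17 15 9 3 11 5 4 7 2 10 16)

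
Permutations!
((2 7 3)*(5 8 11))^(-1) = (2 3 7)(5 11 8)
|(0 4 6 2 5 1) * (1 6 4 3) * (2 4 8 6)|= 6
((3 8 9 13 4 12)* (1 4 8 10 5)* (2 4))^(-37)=((1 2 4 12 3 10 5)(8 9 13))^(-37)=(1 10 12 2 5 3 4)(8 13 9)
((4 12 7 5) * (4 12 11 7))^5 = ((4 11 7 5 12))^5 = (12)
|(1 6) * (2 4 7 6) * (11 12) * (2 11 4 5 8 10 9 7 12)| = 18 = |(1 11 2 5 8 10 9 7 6)(4 12)|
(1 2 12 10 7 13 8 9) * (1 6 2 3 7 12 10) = [0, 3, 10, 7, 4, 5, 2, 13, 9, 6, 12, 11, 1, 8] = (1 3 7 13 8 9 6 2 10 12)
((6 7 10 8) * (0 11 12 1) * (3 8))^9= ((0 11 12 1)(3 8 6 7 10))^9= (0 11 12 1)(3 10 7 6 8)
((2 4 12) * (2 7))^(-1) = (2 7 12 4)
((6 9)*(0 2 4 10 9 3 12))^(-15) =(0 2 4 10 9 6 3 12)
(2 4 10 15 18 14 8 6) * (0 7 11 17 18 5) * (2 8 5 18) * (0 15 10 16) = (0 7 11 17 2 4 16)(5 15 18 14)(6 8) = [7, 1, 4, 3, 16, 15, 8, 11, 6, 9, 10, 17, 12, 13, 5, 18, 0, 2, 14]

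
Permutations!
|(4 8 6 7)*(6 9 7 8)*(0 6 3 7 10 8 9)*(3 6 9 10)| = 8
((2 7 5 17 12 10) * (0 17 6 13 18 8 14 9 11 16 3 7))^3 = (0 10 17 2 12)(3 6 8 11 7 13 14 16 5 18 9)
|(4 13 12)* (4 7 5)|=5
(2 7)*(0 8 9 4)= [8, 1, 7, 3, 0, 5, 6, 2, 9, 4]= (0 8 9 4)(2 7)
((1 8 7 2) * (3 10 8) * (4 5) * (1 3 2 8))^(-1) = (1 10 3 2)(4 5)(7 8)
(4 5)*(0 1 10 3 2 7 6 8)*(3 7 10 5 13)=[1, 5, 10, 2, 13, 4, 8, 6, 0, 9, 7, 11, 12, 3]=(0 1 5 4 13 3 2 10 7 6 8)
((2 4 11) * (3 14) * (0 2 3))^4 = ((0 2 4 11 3 14))^4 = (0 3 4)(2 14 11)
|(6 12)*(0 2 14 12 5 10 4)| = 8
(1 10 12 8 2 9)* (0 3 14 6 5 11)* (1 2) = [3, 10, 9, 14, 4, 11, 5, 7, 1, 2, 12, 0, 8, 13, 6] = (0 3 14 6 5 11)(1 10 12 8)(2 9)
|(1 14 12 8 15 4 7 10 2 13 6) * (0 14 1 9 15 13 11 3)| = 14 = |(0 14 12 8 13 6 9 15 4 7 10 2 11 3)|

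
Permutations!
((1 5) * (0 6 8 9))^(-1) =(0 9 8 6)(1 5)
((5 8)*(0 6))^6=((0 6)(5 8))^6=(8)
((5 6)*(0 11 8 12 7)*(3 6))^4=(0 7 12 8 11)(3 6 5)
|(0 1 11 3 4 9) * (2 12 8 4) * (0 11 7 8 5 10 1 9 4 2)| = 28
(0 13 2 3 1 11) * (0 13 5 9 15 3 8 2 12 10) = (0 5 9 15 3 1 11 13 12 10)(2 8) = [5, 11, 8, 1, 4, 9, 6, 7, 2, 15, 0, 13, 10, 12, 14, 3]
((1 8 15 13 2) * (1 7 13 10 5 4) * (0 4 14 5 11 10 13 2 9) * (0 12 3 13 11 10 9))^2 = (0 1 15 9 3)(4 8 11 12 13)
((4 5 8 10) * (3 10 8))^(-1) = ((3 10 4 5))^(-1) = (3 5 4 10)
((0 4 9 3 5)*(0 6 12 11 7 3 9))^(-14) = ((0 4)(3 5 6 12 11 7))^(-14) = (3 11 6)(5 7 12)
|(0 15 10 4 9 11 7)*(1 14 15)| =9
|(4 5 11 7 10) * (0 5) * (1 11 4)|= 12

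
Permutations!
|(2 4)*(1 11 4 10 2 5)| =|(1 11 4 5)(2 10)| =4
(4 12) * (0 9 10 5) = (0 9 10 5)(4 12) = [9, 1, 2, 3, 12, 0, 6, 7, 8, 10, 5, 11, 4]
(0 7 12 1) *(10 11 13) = (0 7 12 1)(10 11 13) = [7, 0, 2, 3, 4, 5, 6, 12, 8, 9, 11, 13, 1, 10]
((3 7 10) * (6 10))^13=(3 7 6 10)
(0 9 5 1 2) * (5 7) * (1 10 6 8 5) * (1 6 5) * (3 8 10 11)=(0 9 7 6 10 5 11 3 8 1 2)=[9, 2, 0, 8, 4, 11, 10, 6, 1, 7, 5, 3]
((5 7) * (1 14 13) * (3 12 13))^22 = (1 3 13 14 12)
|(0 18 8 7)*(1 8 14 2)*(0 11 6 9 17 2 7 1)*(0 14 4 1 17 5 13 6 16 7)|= |(0 18 4 1 8 17 2 14)(5 13 6 9)(7 11 16)|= 24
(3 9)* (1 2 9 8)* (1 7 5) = [0, 2, 9, 8, 4, 1, 6, 5, 7, 3] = (1 2 9 3 8 7 5)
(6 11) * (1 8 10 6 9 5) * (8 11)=(1 11 9 5)(6 8 10)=[0, 11, 2, 3, 4, 1, 8, 7, 10, 5, 6, 9]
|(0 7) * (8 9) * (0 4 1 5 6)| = 6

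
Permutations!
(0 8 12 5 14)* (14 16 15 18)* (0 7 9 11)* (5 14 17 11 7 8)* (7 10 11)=(0 5 16 15 18 17 7 9 10 11)(8 12 14)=[5, 1, 2, 3, 4, 16, 6, 9, 12, 10, 11, 0, 14, 13, 8, 18, 15, 7, 17]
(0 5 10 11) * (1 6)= (0 5 10 11)(1 6)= [5, 6, 2, 3, 4, 10, 1, 7, 8, 9, 11, 0]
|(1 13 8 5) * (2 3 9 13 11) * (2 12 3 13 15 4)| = 11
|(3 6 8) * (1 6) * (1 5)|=|(1 6 8 3 5)|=5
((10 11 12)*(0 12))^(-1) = ((0 12 10 11))^(-1) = (0 11 10 12)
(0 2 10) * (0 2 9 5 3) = [9, 1, 10, 0, 4, 3, 6, 7, 8, 5, 2] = (0 9 5 3)(2 10)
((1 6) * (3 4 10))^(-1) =(1 6)(3 10 4)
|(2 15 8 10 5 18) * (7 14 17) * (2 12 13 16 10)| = 6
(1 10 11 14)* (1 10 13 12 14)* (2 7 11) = (1 13 12 14 10 2 7 11) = [0, 13, 7, 3, 4, 5, 6, 11, 8, 9, 2, 1, 14, 12, 10]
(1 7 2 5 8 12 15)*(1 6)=(1 7 2 5 8 12 15 6)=[0, 7, 5, 3, 4, 8, 1, 2, 12, 9, 10, 11, 15, 13, 14, 6]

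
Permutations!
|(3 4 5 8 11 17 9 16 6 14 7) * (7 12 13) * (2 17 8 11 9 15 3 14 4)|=28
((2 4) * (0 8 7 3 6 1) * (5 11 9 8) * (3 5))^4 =((0 3 6 1)(2 4)(5 11 9 8 7))^4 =(5 7 8 9 11)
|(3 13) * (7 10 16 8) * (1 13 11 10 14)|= 9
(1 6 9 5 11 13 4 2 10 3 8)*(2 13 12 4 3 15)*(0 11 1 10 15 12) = [11, 6, 15, 8, 13, 1, 9, 7, 10, 5, 12, 0, 4, 3, 14, 2] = (0 11)(1 6 9 5)(2 15)(3 8 10 12 4 13)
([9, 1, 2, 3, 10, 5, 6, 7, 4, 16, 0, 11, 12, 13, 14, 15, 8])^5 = (0 10 4 8 16 9)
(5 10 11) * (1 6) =(1 6)(5 10 11) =[0, 6, 2, 3, 4, 10, 1, 7, 8, 9, 11, 5]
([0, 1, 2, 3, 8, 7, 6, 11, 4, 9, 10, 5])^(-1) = [0, 1, 2, 3, 8, 11, 6, 5, 4, 9, 10, 7]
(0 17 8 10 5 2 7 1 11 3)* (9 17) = (0 9 17 8 10 5 2 7 1 11 3) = [9, 11, 7, 0, 4, 2, 6, 1, 10, 17, 5, 3, 12, 13, 14, 15, 16, 8]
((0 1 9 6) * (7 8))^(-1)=((0 1 9 6)(7 8))^(-1)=(0 6 9 1)(7 8)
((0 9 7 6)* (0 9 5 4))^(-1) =((0 5 4)(6 9 7))^(-1) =(0 4 5)(6 7 9)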